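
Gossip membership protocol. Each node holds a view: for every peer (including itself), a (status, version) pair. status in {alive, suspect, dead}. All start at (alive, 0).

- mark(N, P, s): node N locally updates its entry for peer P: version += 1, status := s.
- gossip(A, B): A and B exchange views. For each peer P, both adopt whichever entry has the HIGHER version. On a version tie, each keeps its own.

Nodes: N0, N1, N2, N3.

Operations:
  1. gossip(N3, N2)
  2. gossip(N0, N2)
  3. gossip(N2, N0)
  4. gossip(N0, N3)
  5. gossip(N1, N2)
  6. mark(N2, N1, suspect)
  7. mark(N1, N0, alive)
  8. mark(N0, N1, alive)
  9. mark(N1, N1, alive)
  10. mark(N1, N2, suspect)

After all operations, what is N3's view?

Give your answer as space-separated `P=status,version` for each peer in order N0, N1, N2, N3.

Op 1: gossip N3<->N2 -> N3.N0=(alive,v0) N3.N1=(alive,v0) N3.N2=(alive,v0) N3.N3=(alive,v0) | N2.N0=(alive,v0) N2.N1=(alive,v0) N2.N2=(alive,v0) N2.N3=(alive,v0)
Op 2: gossip N0<->N2 -> N0.N0=(alive,v0) N0.N1=(alive,v0) N0.N2=(alive,v0) N0.N3=(alive,v0) | N2.N0=(alive,v0) N2.N1=(alive,v0) N2.N2=(alive,v0) N2.N3=(alive,v0)
Op 3: gossip N2<->N0 -> N2.N0=(alive,v0) N2.N1=(alive,v0) N2.N2=(alive,v0) N2.N3=(alive,v0) | N0.N0=(alive,v0) N0.N1=(alive,v0) N0.N2=(alive,v0) N0.N3=(alive,v0)
Op 4: gossip N0<->N3 -> N0.N0=(alive,v0) N0.N1=(alive,v0) N0.N2=(alive,v0) N0.N3=(alive,v0) | N3.N0=(alive,v0) N3.N1=(alive,v0) N3.N2=(alive,v0) N3.N3=(alive,v0)
Op 5: gossip N1<->N2 -> N1.N0=(alive,v0) N1.N1=(alive,v0) N1.N2=(alive,v0) N1.N3=(alive,v0) | N2.N0=(alive,v0) N2.N1=(alive,v0) N2.N2=(alive,v0) N2.N3=(alive,v0)
Op 6: N2 marks N1=suspect -> (suspect,v1)
Op 7: N1 marks N0=alive -> (alive,v1)
Op 8: N0 marks N1=alive -> (alive,v1)
Op 9: N1 marks N1=alive -> (alive,v1)
Op 10: N1 marks N2=suspect -> (suspect,v1)

Answer: N0=alive,0 N1=alive,0 N2=alive,0 N3=alive,0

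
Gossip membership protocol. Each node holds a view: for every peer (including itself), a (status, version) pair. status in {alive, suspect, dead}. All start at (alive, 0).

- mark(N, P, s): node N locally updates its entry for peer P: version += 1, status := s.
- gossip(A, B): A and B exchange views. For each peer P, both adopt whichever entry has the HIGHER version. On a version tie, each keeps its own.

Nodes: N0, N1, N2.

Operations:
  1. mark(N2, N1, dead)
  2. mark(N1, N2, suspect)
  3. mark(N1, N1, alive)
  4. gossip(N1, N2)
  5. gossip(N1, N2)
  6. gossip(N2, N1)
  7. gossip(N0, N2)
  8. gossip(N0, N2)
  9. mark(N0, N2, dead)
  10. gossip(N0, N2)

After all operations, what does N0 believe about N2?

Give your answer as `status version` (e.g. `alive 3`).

Op 1: N2 marks N1=dead -> (dead,v1)
Op 2: N1 marks N2=suspect -> (suspect,v1)
Op 3: N1 marks N1=alive -> (alive,v1)
Op 4: gossip N1<->N2 -> N1.N0=(alive,v0) N1.N1=(alive,v1) N1.N2=(suspect,v1) | N2.N0=(alive,v0) N2.N1=(dead,v1) N2.N2=(suspect,v1)
Op 5: gossip N1<->N2 -> N1.N0=(alive,v0) N1.N1=(alive,v1) N1.N2=(suspect,v1) | N2.N0=(alive,v0) N2.N1=(dead,v1) N2.N2=(suspect,v1)
Op 6: gossip N2<->N1 -> N2.N0=(alive,v0) N2.N1=(dead,v1) N2.N2=(suspect,v1) | N1.N0=(alive,v0) N1.N1=(alive,v1) N1.N2=(suspect,v1)
Op 7: gossip N0<->N2 -> N0.N0=(alive,v0) N0.N1=(dead,v1) N0.N2=(suspect,v1) | N2.N0=(alive,v0) N2.N1=(dead,v1) N2.N2=(suspect,v1)
Op 8: gossip N0<->N2 -> N0.N0=(alive,v0) N0.N1=(dead,v1) N0.N2=(suspect,v1) | N2.N0=(alive,v0) N2.N1=(dead,v1) N2.N2=(suspect,v1)
Op 9: N0 marks N2=dead -> (dead,v2)
Op 10: gossip N0<->N2 -> N0.N0=(alive,v0) N0.N1=(dead,v1) N0.N2=(dead,v2) | N2.N0=(alive,v0) N2.N1=(dead,v1) N2.N2=(dead,v2)

Answer: dead 2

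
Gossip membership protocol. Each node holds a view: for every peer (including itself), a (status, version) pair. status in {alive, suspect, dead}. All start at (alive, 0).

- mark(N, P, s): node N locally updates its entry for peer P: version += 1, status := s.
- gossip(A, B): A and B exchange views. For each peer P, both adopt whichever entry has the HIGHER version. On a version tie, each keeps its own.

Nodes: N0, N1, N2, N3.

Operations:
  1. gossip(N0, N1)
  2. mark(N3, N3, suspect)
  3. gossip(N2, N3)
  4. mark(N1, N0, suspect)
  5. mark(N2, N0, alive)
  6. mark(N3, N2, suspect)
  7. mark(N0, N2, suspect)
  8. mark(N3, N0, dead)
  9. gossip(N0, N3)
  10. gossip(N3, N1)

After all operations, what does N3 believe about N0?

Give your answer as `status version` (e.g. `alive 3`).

Op 1: gossip N0<->N1 -> N0.N0=(alive,v0) N0.N1=(alive,v0) N0.N2=(alive,v0) N0.N3=(alive,v0) | N1.N0=(alive,v0) N1.N1=(alive,v0) N1.N2=(alive,v0) N1.N3=(alive,v0)
Op 2: N3 marks N3=suspect -> (suspect,v1)
Op 3: gossip N2<->N3 -> N2.N0=(alive,v0) N2.N1=(alive,v0) N2.N2=(alive,v0) N2.N3=(suspect,v1) | N3.N0=(alive,v0) N3.N1=(alive,v0) N3.N2=(alive,v0) N3.N3=(suspect,v1)
Op 4: N1 marks N0=suspect -> (suspect,v1)
Op 5: N2 marks N0=alive -> (alive,v1)
Op 6: N3 marks N2=suspect -> (suspect,v1)
Op 7: N0 marks N2=suspect -> (suspect,v1)
Op 8: N3 marks N0=dead -> (dead,v1)
Op 9: gossip N0<->N3 -> N0.N0=(dead,v1) N0.N1=(alive,v0) N0.N2=(suspect,v1) N0.N3=(suspect,v1) | N3.N0=(dead,v1) N3.N1=(alive,v0) N3.N2=(suspect,v1) N3.N3=(suspect,v1)
Op 10: gossip N3<->N1 -> N3.N0=(dead,v1) N3.N1=(alive,v0) N3.N2=(suspect,v1) N3.N3=(suspect,v1) | N1.N0=(suspect,v1) N1.N1=(alive,v0) N1.N2=(suspect,v1) N1.N3=(suspect,v1)

Answer: dead 1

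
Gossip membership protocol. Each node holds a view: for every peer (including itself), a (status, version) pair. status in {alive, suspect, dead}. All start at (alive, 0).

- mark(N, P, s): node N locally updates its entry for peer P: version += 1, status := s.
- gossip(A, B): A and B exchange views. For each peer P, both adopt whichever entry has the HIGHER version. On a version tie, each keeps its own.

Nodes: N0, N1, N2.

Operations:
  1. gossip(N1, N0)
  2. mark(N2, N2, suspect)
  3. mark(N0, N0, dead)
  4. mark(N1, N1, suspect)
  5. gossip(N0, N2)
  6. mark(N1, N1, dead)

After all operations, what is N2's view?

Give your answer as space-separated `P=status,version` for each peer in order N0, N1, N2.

Answer: N0=dead,1 N1=alive,0 N2=suspect,1

Derivation:
Op 1: gossip N1<->N0 -> N1.N0=(alive,v0) N1.N1=(alive,v0) N1.N2=(alive,v0) | N0.N0=(alive,v0) N0.N1=(alive,v0) N0.N2=(alive,v0)
Op 2: N2 marks N2=suspect -> (suspect,v1)
Op 3: N0 marks N0=dead -> (dead,v1)
Op 4: N1 marks N1=suspect -> (suspect,v1)
Op 5: gossip N0<->N2 -> N0.N0=(dead,v1) N0.N1=(alive,v0) N0.N2=(suspect,v1) | N2.N0=(dead,v1) N2.N1=(alive,v0) N2.N2=(suspect,v1)
Op 6: N1 marks N1=dead -> (dead,v2)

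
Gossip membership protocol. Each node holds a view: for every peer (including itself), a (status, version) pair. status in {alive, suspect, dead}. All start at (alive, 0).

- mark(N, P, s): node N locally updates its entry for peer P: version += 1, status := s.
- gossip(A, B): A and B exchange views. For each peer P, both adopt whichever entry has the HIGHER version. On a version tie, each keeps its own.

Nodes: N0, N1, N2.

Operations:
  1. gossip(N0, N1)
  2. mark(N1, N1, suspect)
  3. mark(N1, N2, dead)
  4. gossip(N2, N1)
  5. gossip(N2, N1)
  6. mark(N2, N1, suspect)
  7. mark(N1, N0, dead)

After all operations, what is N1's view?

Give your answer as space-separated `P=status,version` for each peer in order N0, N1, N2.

Op 1: gossip N0<->N1 -> N0.N0=(alive,v0) N0.N1=(alive,v0) N0.N2=(alive,v0) | N1.N0=(alive,v0) N1.N1=(alive,v0) N1.N2=(alive,v0)
Op 2: N1 marks N1=suspect -> (suspect,v1)
Op 3: N1 marks N2=dead -> (dead,v1)
Op 4: gossip N2<->N1 -> N2.N0=(alive,v0) N2.N1=(suspect,v1) N2.N2=(dead,v1) | N1.N0=(alive,v0) N1.N1=(suspect,v1) N1.N2=(dead,v1)
Op 5: gossip N2<->N1 -> N2.N0=(alive,v0) N2.N1=(suspect,v1) N2.N2=(dead,v1) | N1.N0=(alive,v0) N1.N1=(suspect,v1) N1.N2=(dead,v1)
Op 6: N2 marks N1=suspect -> (suspect,v2)
Op 7: N1 marks N0=dead -> (dead,v1)

Answer: N0=dead,1 N1=suspect,1 N2=dead,1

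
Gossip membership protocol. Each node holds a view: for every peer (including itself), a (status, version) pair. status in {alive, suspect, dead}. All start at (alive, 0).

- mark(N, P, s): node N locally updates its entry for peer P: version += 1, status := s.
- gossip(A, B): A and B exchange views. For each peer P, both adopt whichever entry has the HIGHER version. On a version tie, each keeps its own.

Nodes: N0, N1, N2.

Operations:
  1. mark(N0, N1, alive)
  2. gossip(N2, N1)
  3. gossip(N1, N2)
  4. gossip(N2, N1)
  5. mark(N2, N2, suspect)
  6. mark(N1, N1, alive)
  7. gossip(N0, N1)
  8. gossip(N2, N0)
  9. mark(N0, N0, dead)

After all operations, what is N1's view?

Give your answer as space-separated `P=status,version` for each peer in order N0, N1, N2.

Op 1: N0 marks N1=alive -> (alive,v1)
Op 2: gossip N2<->N1 -> N2.N0=(alive,v0) N2.N1=(alive,v0) N2.N2=(alive,v0) | N1.N0=(alive,v0) N1.N1=(alive,v0) N1.N2=(alive,v0)
Op 3: gossip N1<->N2 -> N1.N0=(alive,v0) N1.N1=(alive,v0) N1.N2=(alive,v0) | N2.N0=(alive,v0) N2.N1=(alive,v0) N2.N2=(alive,v0)
Op 4: gossip N2<->N1 -> N2.N0=(alive,v0) N2.N1=(alive,v0) N2.N2=(alive,v0) | N1.N0=(alive,v0) N1.N1=(alive,v0) N1.N2=(alive,v0)
Op 5: N2 marks N2=suspect -> (suspect,v1)
Op 6: N1 marks N1=alive -> (alive,v1)
Op 7: gossip N0<->N1 -> N0.N0=(alive,v0) N0.N1=(alive,v1) N0.N2=(alive,v0) | N1.N0=(alive,v0) N1.N1=(alive,v1) N1.N2=(alive,v0)
Op 8: gossip N2<->N0 -> N2.N0=(alive,v0) N2.N1=(alive,v1) N2.N2=(suspect,v1) | N0.N0=(alive,v0) N0.N1=(alive,v1) N0.N2=(suspect,v1)
Op 9: N0 marks N0=dead -> (dead,v1)

Answer: N0=alive,0 N1=alive,1 N2=alive,0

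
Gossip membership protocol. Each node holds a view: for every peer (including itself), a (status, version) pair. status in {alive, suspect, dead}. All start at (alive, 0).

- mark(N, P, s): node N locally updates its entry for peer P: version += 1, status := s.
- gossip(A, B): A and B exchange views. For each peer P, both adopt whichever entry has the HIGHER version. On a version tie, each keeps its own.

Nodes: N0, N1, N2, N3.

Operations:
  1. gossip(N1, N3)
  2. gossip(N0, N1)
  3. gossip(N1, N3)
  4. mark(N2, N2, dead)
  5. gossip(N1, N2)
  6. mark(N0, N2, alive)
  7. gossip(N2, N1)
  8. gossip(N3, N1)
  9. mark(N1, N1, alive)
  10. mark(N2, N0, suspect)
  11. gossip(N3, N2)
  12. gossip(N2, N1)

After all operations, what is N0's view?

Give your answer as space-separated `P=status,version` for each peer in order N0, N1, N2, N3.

Answer: N0=alive,0 N1=alive,0 N2=alive,1 N3=alive,0

Derivation:
Op 1: gossip N1<->N3 -> N1.N0=(alive,v0) N1.N1=(alive,v0) N1.N2=(alive,v0) N1.N3=(alive,v0) | N3.N0=(alive,v0) N3.N1=(alive,v0) N3.N2=(alive,v0) N3.N3=(alive,v0)
Op 2: gossip N0<->N1 -> N0.N0=(alive,v0) N0.N1=(alive,v0) N0.N2=(alive,v0) N0.N3=(alive,v0) | N1.N0=(alive,v0) N1.N1=(alive,v0) N1.N2=(alive,v0) N1.N3=(alive,v0)
Op 3: gossip N1<->N3 -> N1.N0=(alive,v0) N1.N1=(alive,v0) N1.N2=(alive,v0) N1.N3=(alive,v0) | N3.N0=(alive,v0) N3.N1=(alive,v0) N3.N2=(alive,v0) N3.N3=(alive,v0)
Op 4: N2 marks N2=dead -> (dead,v1)
Op 5: gossip N1<->N2 -> N1.N0=(alive,v0) N1.N1=(alive,v0) N1.N2=(dead,v1) N1.N3=(alive,v0) | N2.N0=(alive,v0) N2.N1=(alive,v0) N2.N2=(dead,v1) N2.N3=(alive,v0)
Op 6: N0 marks N2=alive -> (alive,v1)
Op 7: gossip N2<->N1 -> N2.N0=(alive,v0) N2.N1=(alive,v0) N2.N2=(dead,v1) N2.N3=(alive,v0) | N1.N0=(alive,v0) N1.N1=(alive,v0) N1.N2=(dead,v1) N1.N3=(alive,v0)
Op 8: gossip N3<->N1 -> N3.N0=(alive,v0) N3.N1=(alive,v0) N3.N2=(dead,v1) N3.N3=(alive,v0) | N1.N0=(alive,v0) N1.N1=(alive,v0) N1.N2=(dead,v1) N1.N3=(alive,v0)
Op 9: N1 marks N1=alive -> (alive,v1)
Op 10: N2 marks N0=suspect -> (suspect,v1)
Op 11: gossip N3<->N2 -> N3.N0=(suspect,v1) N3.N1=(alive,v0) N3.N2=(dead,v1) N3.N3=(alive,v0) | N2.N0=(suspect,v1) N2.N1=(alive,v0) N2.N2=(dead,v1) N2.N3=(alive,v0)
Op 12: gossip N2<->N1 -> N2.N0=(suspect,v1) N2.N1=(alive,v1) N2.N2=(dead,v1) N2.N3=(alive,v0) | N1.N0=(suspect,v1) N1.N1=(alive,v1) N1.N2=(dead,v1) N1.N3=(alive,v0)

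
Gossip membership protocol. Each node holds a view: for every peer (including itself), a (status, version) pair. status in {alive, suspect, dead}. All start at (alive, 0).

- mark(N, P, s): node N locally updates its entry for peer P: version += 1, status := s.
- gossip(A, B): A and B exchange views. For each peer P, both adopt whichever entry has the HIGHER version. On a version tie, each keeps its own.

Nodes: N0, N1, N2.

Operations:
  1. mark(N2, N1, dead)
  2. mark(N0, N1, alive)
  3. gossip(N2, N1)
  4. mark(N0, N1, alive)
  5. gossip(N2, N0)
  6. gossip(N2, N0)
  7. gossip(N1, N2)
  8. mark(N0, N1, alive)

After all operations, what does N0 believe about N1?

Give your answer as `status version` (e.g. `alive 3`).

Op 1: N2 marks N1=dead -> (dead,v1)
Op 2: N0 marks N1=alive -> (alive,v1)
Op 3: gossip N2<->N1 -> N2.N0=(alive,v0) N2.N1=(dead,v1) N2.N2=(alive,v0) | N1.N0=(alive,v0) N1.N1=(dead,v1) N1.N2=(alive,v0)
Op 4: N0 marks N1=alive -> (alive,v2)
Op 5: gossip N2<->N0 -> N2.N0=(alive,v0) N2.N1=(alive,v2) N2.N2=(alive,v0) | N0.N0=(alive,v0) N0.N1=(alive,v2) N0.N2=(alive,v0)
Op 6: gossip N2<->N0 -> N2.N0=(alive,v0) N2.N1=(alive,v2) N2.N2=(alive,v0) | N0.N0=(alive,v0) N0.N1=(alive,v2) N0.N2=(alive,v0)
Op 7: gossip N1<->N2 -> N1.N0=(alive,v0) N1.N1=(alive,v2) N1.N2=(alive,v0) | N2.N0=(alive,v0) N2.N1=(alive,v2) N2.N2=(alive,v0)
Op 8: N0 marks N1=alive -> (alive,v3)

Answer: alive 3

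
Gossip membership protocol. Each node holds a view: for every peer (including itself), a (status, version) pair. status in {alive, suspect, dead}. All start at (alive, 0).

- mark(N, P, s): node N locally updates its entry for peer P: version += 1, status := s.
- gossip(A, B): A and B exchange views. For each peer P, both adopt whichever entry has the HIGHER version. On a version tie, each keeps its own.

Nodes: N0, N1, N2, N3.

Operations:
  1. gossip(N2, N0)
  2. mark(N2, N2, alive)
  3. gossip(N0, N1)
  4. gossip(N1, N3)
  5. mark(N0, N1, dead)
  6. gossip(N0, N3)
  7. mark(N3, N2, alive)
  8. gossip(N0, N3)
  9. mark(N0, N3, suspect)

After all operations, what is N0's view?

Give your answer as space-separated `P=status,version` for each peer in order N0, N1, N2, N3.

Answer: N0=alive,0 N1=dead,1 N2=alive,1 N3=suspect,1

Derivation:
Op 1: gossip N2<->N0 -> N2.N0=(alive,v0) N2.N1=(alive,v0) N2.N2=(alive,v0) N2.N3=(alive,v0) | N0.N0=(alive,v0) N0.N1=(alive,v0) N0.N2=(alive,v0) N0.N3=(alive,v0)
Op 2: N2 marks N2=alive -> (alive,v1)
Op 3: gossip N0<->N1 -> N0.N0=(alive,v0) N0.N1=(alive,v0) N0.N2=(alive,v0) N0.N3=(alive,v0) | N1.N0=(alive,v0) N1.N1=(alive,v0) N1.N2=(alive,v0) N1.N3=(alive,v0)
Op 4: gossip N1<->N3 -> N1.N0=(alive,v0) N1.N1=(alive,v0) N1.N2=(alive,v0) N1.N3=(alive,v0) | N3.N0=(alive,v0) N3.N1=(alive,v0) N3.N2=(alive,v0) N3.N3=(alive,v0)
Op 5: N0 marks N1=dead -> (dead,v1)
Op 6: gossip N0<->N3 -> N0.N0=(alive,v0) N0.N1=(dead,v1) N0.N2=(alive,v0) N0.N3=(alive,v0) | N3.N0=(alive,v0) N3.N1=(dead,v1) N3.N2=(alive,v0) N3.N3=(alive,v0)
Op 7: N3 marks N2=alive -> (alive,v1)
Op 8: gossip N0<->N3 -> N0.N0=(alive,v0) N0.N1=(dead,v1) N0.N2=(alive,v1) N0.N3=(alive,v0) | N3.N0=(alive,v0) N3.N1=(dead,v1) N3.N2=(alive,v1) N3.N3=(alive,v0)
Op 9: N0 marks N3=suspect -> (suspect,v1)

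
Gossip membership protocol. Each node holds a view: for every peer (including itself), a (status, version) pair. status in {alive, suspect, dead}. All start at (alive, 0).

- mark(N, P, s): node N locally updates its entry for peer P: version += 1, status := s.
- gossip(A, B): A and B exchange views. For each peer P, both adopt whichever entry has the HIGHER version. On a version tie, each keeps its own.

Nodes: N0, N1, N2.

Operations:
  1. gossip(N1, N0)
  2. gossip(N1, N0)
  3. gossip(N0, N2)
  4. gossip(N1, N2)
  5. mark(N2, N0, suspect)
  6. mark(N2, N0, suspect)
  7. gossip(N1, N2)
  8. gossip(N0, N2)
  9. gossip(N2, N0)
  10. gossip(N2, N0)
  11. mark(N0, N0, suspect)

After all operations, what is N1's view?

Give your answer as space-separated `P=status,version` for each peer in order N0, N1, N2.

Answer: N0=suspect,2 N1=alive,0 N2=alive,0

Derivation:
Op 1: gossip N1<->N0 -> N1.N0=(alive,v0) N1.N1=(alive,v0) N1.N2=(alive,v0) | N0.N0=(alive,v0) N0.N1=(alive,v0) N0.N2=(alive,v0)
Op 2: gossip N1<->N0 -> N1.N0=(alive,v0) N1.N1=(alive,v0) N1.N2=(alive,v0) | N0.N0=(alive,v0) N0.N1=(alive,v0) N0.N2=(alive,v0)
Op 3: gossip N0<->N2 -> N0.N0=(alive,v0) N0.N1=(alive,v0) N0.N2=(alive,v0) | N2.N0=(alive,v0) N2.N1=(alive,v0) N2.N2=(alive,v0)
Op 4: gossip N1<->N2 -> N1.N0=(alive,v0) N1.N1=(alive,v0) N1.N2=(alive,v0) | N2.N0=(alive,v0) N2.N1=(alive,v0) N2.N2=(alive,v0)
Op 5: N2 marks N0=suspect -> (suspect,v1)
Op 6: N2 marks N0=suspect -> (suspect,v2)
Op 7: gossip N1<->N2 -> N1.N0=(suspect,v2) N1.N1=(alive,v0) N1.N2=(alive,v0) | N2.N0=(suspect,v2) N2.N1=(alive,v0) N2.N2=(alive,v0)
Op 8: gossip N0<->N2 -> N0.N0=(suspect,v2) N0.N1=(alive,v0) N0.N2=(alive,v0) | N2.N0=(suspect,v2) N2.N1=(alive,v0) N2.N2=(alive,v0)
Op 9: gossip N2<->N0 -> N2.N0=(suspect,v2) N2.N1=(alive,v0) N2.N2=(alive,v0) | N0.N0=(suspect,v2) N0.N1=(alive,v0) N0.N2=(alive,v0)
Op 10: gossip N2<->N0 -> N2.N0=(suspect,v2) N2.N1=(alive,v0) N2.N2=(alive,v0) | N0.N0=(suspect,v2) N0.N1=(alive,v0) N0.N2=(alive,v0)
Op 11: N0 marks N0=suspect -> (suspect,v3)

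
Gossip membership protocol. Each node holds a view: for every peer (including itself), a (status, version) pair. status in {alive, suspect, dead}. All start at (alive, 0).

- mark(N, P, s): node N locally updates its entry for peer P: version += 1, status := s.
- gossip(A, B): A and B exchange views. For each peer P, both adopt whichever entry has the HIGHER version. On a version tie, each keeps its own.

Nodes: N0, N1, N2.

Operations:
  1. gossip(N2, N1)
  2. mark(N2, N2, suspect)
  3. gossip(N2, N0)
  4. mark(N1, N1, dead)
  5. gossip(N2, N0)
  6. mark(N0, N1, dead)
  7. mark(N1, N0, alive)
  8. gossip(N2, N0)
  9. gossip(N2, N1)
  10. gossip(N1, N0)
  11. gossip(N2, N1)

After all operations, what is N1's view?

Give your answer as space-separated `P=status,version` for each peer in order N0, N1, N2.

Op 1: gossip N2<->N1 -> N2.N0=(alive,v0) N2.N1=(alive,v0) N2.N2=(alive,v0) | N1.N0=(alive,v0) N1.N1=(alive,v0) N1.N2=(alive,v0)
Op 2: N2 marks N2=suspect -> (suspect,v1)
Op 3: gossip N2<->N0 -> N2.N0=(alive,v0) N2.N1=(alive,v0) N2.N2=(suspect,v1) | N0.N0=(alive,v0) N0.N1=(alive,v0) N0.N2=(suspect,v1)
Op 4: N1 marks N1=dead -> (dead,v1)
Op 5: gossip N2<->N0 -> N2.N0=(alive,v0) N2.N1=(alive,v0) N2.N2=(suspect,v1) | N0.N0=(alive,v0) N0.N1=(alive,v0) N0.N2=(suspect,v1)
Op 6: N0 marks N1=dead -> (dead,v1)
Op 7: N1 marks N0=alive -> (alive,v1)
Op 8: gossip N2<->N0 -> N2.N0=(alive,v0) N2.N1=(dead,v1) N2.N2=(suspect,v1) | N0.N0=(alive,v0) N0.N1=(dead,v1) N0.N2=(suspect,v1)
Op 9: gossip N2<->N1 -> N2.N0=(alive,v1) N2.N1=(dead,v1) N2.N2=(suspect,v1) | N1.N0=(alive,v1) N1.N1=(dead,v1) N1.N2=(suspect,v1)
Op 10: gossip N1<->N0 -> N1.N0=(alive,v1) N1.N1=(dead,v1) N1.N2=(suspect,v1) | N0.N0=(alive,v1) N0.N1=(dead,v1) N0.N2=(suspect,v1)
Op 11: gossip N2<->N1 -> N2.N0=(alive,v1) N2.N1=(dead,v1) N2.N2=(suspect,v1) | N1.N0=(alive,v1) N1.N1=(dead,v1) N1.N2=(suspect,v1)

Answer: N0=alive,1 N1=dead,1 N2=suspect,1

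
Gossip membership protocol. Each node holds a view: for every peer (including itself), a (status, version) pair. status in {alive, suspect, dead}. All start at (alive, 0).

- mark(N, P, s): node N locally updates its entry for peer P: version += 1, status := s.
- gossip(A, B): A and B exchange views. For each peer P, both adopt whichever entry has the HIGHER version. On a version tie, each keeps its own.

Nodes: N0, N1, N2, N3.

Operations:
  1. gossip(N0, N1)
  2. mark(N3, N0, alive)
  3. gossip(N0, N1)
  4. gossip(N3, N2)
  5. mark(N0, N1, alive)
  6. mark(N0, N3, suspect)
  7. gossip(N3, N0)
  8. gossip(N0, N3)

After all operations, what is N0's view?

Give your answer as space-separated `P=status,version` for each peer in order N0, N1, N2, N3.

Answer: N0=alive,1 N1=alive,1 N2=alive,0 N3=suspect,1

Derivation:
Op 1: gossip N0<->N1 -> N0.N0=(alive,v0) N0.N1=(alive,v0) N0.N2=(alive,v0) N0.N3=(alive,v0) | N1.N0=(alive,v0) N1.N1=(alive,v0) N1.N2=(alive,v0) N1.N3=(alive,v0)
Op 2: N3 marks N0=alive -> (alive,v1)
Op 3: gossip N0<->N1 -> N0.N0=(alive,v0) N0.N1=(alive,v0) N0.N2=(alive,v0) N0.N3=(alive,v0) | N1.N0=(alive,v0) N1.N1=(alive,v0) N1.N2=(alive,v0) N1.N3=(alive,v0)
Op 4: gossip N3<->N2 -> N3.N0=(alive,v1) N3.N1=(alive,v0) N3.N2=(alive,v0) N3.N3=(alive,v0) | N2.N0=(alive,v1) N2.N1=(alive,v0) N2.N2=(alive,v0) N2.N3=(alive,v0)
Op 5: N0 marks N1=alive -> (alive,v1)
Op 6: N0 marks N3=suspect -> (suspect,v1)
Op 7: gossip N3<->N0 -> N3.N0=(alive,v1) N3.N1=(alive,v1) N3.N2=(alive,v0) N3.N3=(suspect,v1) | N0.N0=(alive,v1) N0.N1=(alive,v1) N0.N2=(alive,v0) N0.N3=(suspect,v1)
Op 8: gossip N0<->N3 -> N0.N0=(alive,v1) N0.N1=(alive,v1) N0.N2=(alive,v0) N0.N3=(suspect,v1) | N3.N0=(alive,v1) N3.N1=(alive,v1) N3.N2=(alive,v0) N3.N3=(suspect,v1)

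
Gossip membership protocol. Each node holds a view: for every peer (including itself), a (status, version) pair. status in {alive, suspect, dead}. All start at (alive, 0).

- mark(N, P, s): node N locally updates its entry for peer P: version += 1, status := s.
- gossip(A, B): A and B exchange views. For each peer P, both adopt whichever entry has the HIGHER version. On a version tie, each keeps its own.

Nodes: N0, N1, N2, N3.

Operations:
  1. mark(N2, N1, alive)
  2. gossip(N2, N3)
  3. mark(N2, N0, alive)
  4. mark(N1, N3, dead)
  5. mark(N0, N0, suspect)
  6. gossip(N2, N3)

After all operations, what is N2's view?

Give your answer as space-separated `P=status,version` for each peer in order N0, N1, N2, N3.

Op 1: N2 marks N1=alive -> (alive,v1)
Op 2: gossip N2<->N3 -> N2.N0=(alive,v0) N2.N1=(alive,v1) N2.N2=(alive,v0) N2.N3=(alive,v0) | N3.N0=(alive,v0) N3.N1=(alive,v1) N3.N2=(alive,v0) N3.N3=(alive,v0)
Op 3: N2 marks N0=alive -> (alive,v1)
Op 4: N1 marks N3=dead -> (dead,v1)
Op 5: N0 marks N0=suspect -> (suspect,v1)
Op 6: gossip N2<->N3 -> N2.N0=(alive,v1) N2.N1=(alive,v1) N2.N2=(alive,v0) N2.N3=(alive,v0) | N3.N0=(alive,v1) N3.N1=(alive,v1) N3.N2=(alive,v0) N3.N3=(alive,v0)

Answer: N0=alive,1 N1=alive,1 N2=alive,0 N3=alive,0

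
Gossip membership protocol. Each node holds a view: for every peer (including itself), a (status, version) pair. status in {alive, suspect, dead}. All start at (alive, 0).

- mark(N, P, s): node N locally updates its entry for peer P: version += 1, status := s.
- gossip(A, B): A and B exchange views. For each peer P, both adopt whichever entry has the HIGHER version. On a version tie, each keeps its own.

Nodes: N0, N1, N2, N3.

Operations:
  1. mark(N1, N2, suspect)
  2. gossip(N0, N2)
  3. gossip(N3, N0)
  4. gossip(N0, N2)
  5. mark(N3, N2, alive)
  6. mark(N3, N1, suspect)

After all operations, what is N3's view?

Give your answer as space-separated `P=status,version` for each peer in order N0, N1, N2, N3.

Answer: N0=alive,0 N1=suspect,1 N2=alive,1 N3=alive,0

Derivation:
Op 1: N1 marks N2=suspect -> (suspect,v1)
Op 2: gossip N0<->N2 -> N0.N0=(alive,v0) N0.N1=(alive,v0) N0.N2=(alive,v0) N0.N3=(alive,v0) | N2.N0=(alive,v0) N2.N1=(alive,v0) N2.N2=(alive,v0) N2.N3=(alive,v0)
Op 3: gossip N3<->N0 -> N3.N0=(alive,v0) N3.N1=(alive,v0) N3.N2=(alive,v0) N3.N3=(alive,v0) | N0.N0=(alive,v0) N0.N1=(alive,v0) N0.N2=(alive,v0) N0.N3=(alive,v0)
Op 4: gossip N0<->N2 -> N0.N0=(alive,v0) N0.N1=(alive,v0) N0.N2=(alive,v0) N0.N3=(alive,v0) | N2.N0=(alive,v0) N2.N1=(alive,v0) N2.N2=(alive,v0) N2.N3=(alive,v0)
Op 5: N3 marks N2=alive -> (alive,v1)
Op 6: N3 marks N1=suspect -> (suspect,v1)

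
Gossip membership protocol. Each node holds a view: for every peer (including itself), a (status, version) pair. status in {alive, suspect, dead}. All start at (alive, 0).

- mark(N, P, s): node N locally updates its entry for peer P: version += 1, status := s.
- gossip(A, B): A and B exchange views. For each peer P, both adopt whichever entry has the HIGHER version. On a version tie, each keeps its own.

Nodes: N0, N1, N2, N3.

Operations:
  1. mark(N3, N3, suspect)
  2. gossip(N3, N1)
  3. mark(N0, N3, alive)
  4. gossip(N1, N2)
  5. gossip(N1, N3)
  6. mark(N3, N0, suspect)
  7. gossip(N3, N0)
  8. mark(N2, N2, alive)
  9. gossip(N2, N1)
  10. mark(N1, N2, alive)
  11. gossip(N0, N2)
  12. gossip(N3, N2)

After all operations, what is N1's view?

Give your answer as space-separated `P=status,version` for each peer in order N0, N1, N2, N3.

Answer: N0=alive,0 N1=alive,0 N2=alive,2 N3=suspect,1

Derivation:
Op 1: N3 marks N3=suspect -> (suspect,v1)
Op 2: gossip N3<->N1 -> N3.N0=(alive,v0) N3.N1=(alive,v0) N3.N2=(alive,v0) N3.N3=(suspect,v1) | N1.N0=(alive,v0) N1.N1=(alive,v0) N1.N2=(alive,v0) N1.N3=(suspect,v1)
Op 3: N0 marks N3=alive -> (alive,v1)
Op 4: gossip N1<->N2 -> N1.N0=(alive,v0) N1.N1=(alive,v0) N1.N2=(alive,v0) N1.N3=(suspect,v1) | N2.N0=(alive,v0) N2.N1=(alive,v0) N2.N2=(alive,v0) N2.N3=(suspect,v1)
Op 5: gossip N1<->N3 -> N1.N0=(alive,v0) N1.N1=(alive,v0) N1.N2=(alive,v0) N1.N3=(suspect,v1) | N3.N0=(alive,v0) N3.N1=(alive,v0) N3.N2=(alive,v0) N3.N3=(suspect,v1)
Op 6: N3 marks N0=suspect -> (suspect,v1)
Op 7: gossip N3<->N0 -> N3.N0=(suspect,v1) N3.N1=(alive,v0) N3.N2=(alive,v0) N3.N3=(suspect,v1) | N0.N0=(suspect,v1) N0.N1=(alive,v0) N0.N2=(alive,v0) N0.N3=(alive,v1)
Op 8: N2 marks N2=alive -> (alive,v1)
Op 9: gossip N2<->N1 -> N2.N0=(alive,v0) N2.N1=(alive,v0) N2.N2=(alive,v1) N2.N3=(suspect,v1) | N1.N0=(alive,v0) N1.N1=(alive,v0) N1.N2=(alive,v1) N1.N3=(suspect,v1)
Op 10: N1 marks N2=alive -> (alive,v2)
Op 11: gossip N0<->N2 -> N0.N0=(suspect,v1) N0.N1=(alive,v0) N0.N2=(alive,v1) N0.N3=(alive,v1) | N2.N0=(suspect,v1) N2.N1=(alive,v0) N2.N2=(alive,v1) N2.N3=(suspect,v1)
Op 12: gossip N3<->N2 -> N3.N0=(suspect,v1) N3.N1=(alive,v0) N3.N2=(alive,v1) N3.N3=(suspect,v1) | N2.N0=(suspect,v1) N2.N1=(alive,v0) N2.N2=(alive,v1) N2.N3=(suspect,v1)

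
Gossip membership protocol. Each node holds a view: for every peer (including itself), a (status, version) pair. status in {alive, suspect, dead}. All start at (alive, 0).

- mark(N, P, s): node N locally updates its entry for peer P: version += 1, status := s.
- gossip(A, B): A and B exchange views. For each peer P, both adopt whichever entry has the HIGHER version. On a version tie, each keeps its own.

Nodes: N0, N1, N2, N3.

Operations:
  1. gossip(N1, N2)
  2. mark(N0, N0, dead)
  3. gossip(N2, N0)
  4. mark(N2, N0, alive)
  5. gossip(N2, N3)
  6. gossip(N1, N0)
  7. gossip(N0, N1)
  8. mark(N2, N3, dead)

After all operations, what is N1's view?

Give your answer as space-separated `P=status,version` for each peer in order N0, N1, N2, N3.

Answer: N0=dead,1 N1=alive,0 N2=alive,0 N3=alive,0

Derivation:
Op 1: gossip N1<->N2 -> N1.N0=(alive,v0) N1.N1=(alive,v0) N1.N2=(alive,v0) N1.N3=(alive,v0) | N2.N0=(alive,v0) N2.N1=(alive,v0) N2.N2=(alive,v0) N2.N3=(alive,v0)
Op 2: N0 marks N0=dead -> (dead,v1)
Op 3: gossip N2<->N0 -> N2.N0=(dead,v1) N2.N1=(alive,v0) N2.N2=(alive,v0) N2.N3=(alive,v0) | N0.N0=(dead,v1) N0.N1=(alive,v0) N0.N2=(alive,v0) N0.N3=(alive,v0)
Op 4: N2 marks N0=alive -> (alive,v2)
Op 5: gossip N2<->N3 -> N2.N0=(alive,v2) N2.N1=(alive,v0) N2.N2=(alive,v0) N2.N3=(alive,v0) | N3.N0=(alive,v2) N3.N1=(alive,v0) N3.N2=(alive,v0) N3.N3=(alive,v0)
Op 6: gossip N1<->N0 -> N1.N0=(dead,v1) N1.N1=(alive,v0) N1.N2=(alive,v0) N1.N3=(alive,v0) | N0.N0=(dead,v1) N0.N1=(alive,v0) N0.N2=(alive,v0) N0.N3=(alive,v0)
Op 7: gossip N0<->N1 -> N0.N0=(dead,v1) N0.N1=(alive,v0) N0.N2=(alive,v0) N0.N3=(alive,v0) | N1.N0=(dead,v1) N1.N1=(alive,v0) N1.N2=(alive,v0) N1.N3=(alive,v0)
Op 8: N2 marks N3=dead -> (dead,v1)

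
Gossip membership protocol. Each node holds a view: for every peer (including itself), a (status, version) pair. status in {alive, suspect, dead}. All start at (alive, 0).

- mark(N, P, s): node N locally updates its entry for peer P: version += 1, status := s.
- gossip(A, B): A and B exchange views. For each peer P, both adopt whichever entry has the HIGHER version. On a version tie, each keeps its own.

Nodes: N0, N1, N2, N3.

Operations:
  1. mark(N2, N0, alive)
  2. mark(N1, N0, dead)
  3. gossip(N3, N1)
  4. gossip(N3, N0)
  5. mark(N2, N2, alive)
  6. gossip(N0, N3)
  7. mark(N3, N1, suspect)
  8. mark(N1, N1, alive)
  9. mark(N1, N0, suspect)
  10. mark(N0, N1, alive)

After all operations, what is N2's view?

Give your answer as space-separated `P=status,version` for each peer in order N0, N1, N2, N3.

Op 1: N2 marks N0=alive -> (alive,v1)
Op 2: N1 marks N0=dead -> (dead,v1)
Op 3: gossip N3<->N1 -> N3.N0=(dead,v1) N3.N1=(alive,v0) N3.N2=(alive,v0) N3.N3=(alive,v0) | N1.N0=(dead,v1) N1.N1=(alive,v0) N1.N2=(alive,v0) N1.N3=(alive,v0)
Op 4: gossip N3<->N0 -> N3.N0=(dead,v1) N3.N1=(alive,v0) N3.N2=(alive,v0) N3.N3=(alive,v0) | N0.N0=(dead,v1) N0.N1=(alive,v0) N0.N2=(alive,v0) N0.N3=(alive,v0)
Op 5: N2 marks N2=alive -> (alive,v1)
Op 6: gossip N0<->N3 -> N0.N0=(dead,v1) N0.N1=(alive,v0) N0.N2=(alive,v0) N0.N3=(alive,v0) | N3.N0=(dead,v1) N3.N1=(alive,v0) N3.N2=(alive,v0) N3.N3=(alive,v0)
Op 7: N3 marks N1=suspect -> (suspect,v1)
Op 8: N1 marks N1=alive -> (alive,v1)
Op 9: N1 marks N0=suspect -> (suspect,v2)
Op 10: N0 marks N1=alive -> (alive,v1)

Answer: N0=alive,1 N1=alive,0 N2=alive,1 N3=alive,0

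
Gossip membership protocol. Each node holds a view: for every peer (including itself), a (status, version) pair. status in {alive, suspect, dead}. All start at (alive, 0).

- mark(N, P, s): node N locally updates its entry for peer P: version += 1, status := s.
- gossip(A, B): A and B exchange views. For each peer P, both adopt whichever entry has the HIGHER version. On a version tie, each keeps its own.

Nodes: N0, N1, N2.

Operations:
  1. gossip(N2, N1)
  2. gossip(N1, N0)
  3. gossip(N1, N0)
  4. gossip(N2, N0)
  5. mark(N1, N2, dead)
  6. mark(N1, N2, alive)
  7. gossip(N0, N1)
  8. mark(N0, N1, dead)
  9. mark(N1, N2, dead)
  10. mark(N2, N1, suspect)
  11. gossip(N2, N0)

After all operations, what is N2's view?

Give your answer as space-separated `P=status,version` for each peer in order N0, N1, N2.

Op 1: gossip N2<->N1 -> N2.N0=(alive,v0) N2.N1=(alive,v0) N2.N2=(alive,v0) | N1.N0=(alive,v0) N1.N1=(alive,v0) N1.N2=(alive,v0)
Op 2: gossip N1<->N0 -> N1.N0=(alive,v0) N1.N1=(alive,v0) N1.N2=(alive,v0) | N0.N0=(alive,v0) N0.N1=(alive,v0) N0.N2=(alive,v0)
Op 3: gossip N1<->N0 -> N1.N0=(alive,v0) N1.N1=(alive,v0) N1.N2=(alive,v0) | N0.N0=(alive,v0) N0.N1=(alive,v0) N0.N2=(alive,v0)
Op 4: gossip N2<->N0 -> N2.N0=(alive,v0) N2.N1=(alive,v0) N2.N2=(alive,v0) | N0.N0=(alive,v0) N0.N1=(alive,v0) N0.N2=(alive,v0)
Op 5: N1 marks N2=dead -> (dead,v1)
Op 6: N1 marks N2=alive -> (alive,v2)
Op 7: gossip N0<->N1 -> N0.N0=(alive,v0) N0.N1=(alive,v0) N0.N2=(alive,v2) | N1.N0=(alive,v0) N1.N1=(alive,v0) N1.N2=(alive,v2)
Op 8: N0 marks N1=dead -> (dead,v1)
Op 9: N1 marks N2=dead -> (dead,v3)
Op 10: N2 marks N1=suspect -> (suspect,v1)
Op 11: gossip N2<->N0 -> N2.N0=(alive,v0) N2.N1=(suspect,v1) N2.N2=(alive,v2) | N0.N0=(alive,v0) N0.N1=(dead,v1) N0.N2=(alive,v2)

Answer: N0=alive,0 N1=suspect,1 N2=alive,2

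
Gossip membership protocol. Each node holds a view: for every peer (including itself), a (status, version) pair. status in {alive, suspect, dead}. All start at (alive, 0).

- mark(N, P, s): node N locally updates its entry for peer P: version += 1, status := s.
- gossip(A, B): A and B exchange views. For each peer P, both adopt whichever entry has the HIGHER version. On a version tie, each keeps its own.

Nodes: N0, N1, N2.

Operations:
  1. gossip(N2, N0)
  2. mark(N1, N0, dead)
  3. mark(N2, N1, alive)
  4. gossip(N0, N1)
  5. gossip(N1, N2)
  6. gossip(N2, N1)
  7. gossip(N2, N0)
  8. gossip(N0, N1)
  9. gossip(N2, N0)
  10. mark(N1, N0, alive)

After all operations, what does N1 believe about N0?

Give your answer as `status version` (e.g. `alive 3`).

Op 1: gossip N2<->N0 -> N2.N0=(alive,v0) N2.N1=(alive,v0) N2.N2=(alive,v0) | N0.N0=(alive,v0) N0.N1=(alive,v0) N0.N2=(alive,v0)
Op 2: N1 marks N0=dead -> (dead,v1)
Op 3: N2 marks N1=alive -> (alive,v1)
Op 4: gossip N0<->N1 -> N0.N0=(dead,v1) N0.N1=(alive,v0) N0.N2=(alive,v0) | N1.N0=(dead,v1) N1.N1=(alive,v0) N1.N2=(alive,v0)
Op 5: gossip N1<->N2 -> N1.N0=(dead,v1) N1.N1=(alive,v1) N1.N2=(alive,v0) | N2.N0=(dead,v1) N2.N1=(alive,v1) N2.N2=(alive,v0)
Op 6: gossip N2<->N1 -> N2.N0=(dead,v1) N2.N1=(alive,v1) N2.N2=(alive,v0) | N1.N0=(dead,v1) N1.N1=(alive,v1) N1.N2=(alive,v0)
Op 7: gossip N2<->N0 -> N2.N0=(dead,v1) N2.N1=(alive,v1) N2.N2=(alive,v0) | N0.N0=(dead,v1) N0.N1=(alive,v1) N0.N2=(alive,v0)
Op 8: gossip N0<->N1 -> N0.N0=(dead,v1) N0.N1=(alive,v1) N0.N2=(alive,v0) | N1.N0=(dead,v1) N1.N1=(alive,v1) N1.N2=(alive,v0)
Op 9: gossip N2<->N0 -> N2.N0=(dead,v1) N2.N1=(alive,v1) N2.N2=(alive,v0) | N0.N0=(dead,v1) N0.N1=(alive,v1) N0.N2=(alive,v0)
Op 10: N1 marks N0=alive -> (alive,v2)

Answer: alive 2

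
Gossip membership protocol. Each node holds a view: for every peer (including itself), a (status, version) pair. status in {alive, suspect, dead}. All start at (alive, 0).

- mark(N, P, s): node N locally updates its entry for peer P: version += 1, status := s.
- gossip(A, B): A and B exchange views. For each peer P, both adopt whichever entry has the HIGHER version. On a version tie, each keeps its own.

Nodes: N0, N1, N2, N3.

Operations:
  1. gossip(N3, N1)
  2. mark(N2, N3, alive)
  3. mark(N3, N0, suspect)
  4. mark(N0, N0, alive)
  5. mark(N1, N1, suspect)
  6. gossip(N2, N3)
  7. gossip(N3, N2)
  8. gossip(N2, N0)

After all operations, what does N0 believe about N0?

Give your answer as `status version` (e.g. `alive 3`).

Op 1: gossip N3<->N1 -> N3.N0=(alive,v0) N3.N1=(alive,v0) N3.N2=(alive,v0) N3.N3=(alive,v0) | N1.N0=(alive,v0) N1.N1=(alive,v0) N1.N2=(alive,v0) N1.N3=(alive,v0)
Op 2: N2 marks N3=alive -> (alive,v1)
Op 3: N3 marks N0=suspect -> (suspect,v1)
Op 4: N0 marks N0=alive -> (alive,v1)
Op 5: N1 marks N1=suspect -> (suspect,v1)
Op 6: gossip N2<->N3 -> N2.N0=(suspect,v1) N2.N1=(alive,v0) N2.N2=(alive,v0) N2.N3=(alive,v1) | N3.N0=(suspect,v1) N3.N1=(alive,v0) N3.N2=(alive,v0) N3.N3=(alive,v1)
Op 7: gossip N3<->N2 -> N3.N0=(suspect,v1) N3.N1=(alive,v0) N3.N2=(alive,v0) N3.N3=(alive,v1) | N2.N0=(suspect,v1) N2.N1=(alive,v0) N2.N2=(alive,v0) N2.N3=(alive,v1)
Op 8: gossip N2<->N0 -> N2.N0=(suspect,v1) N2.N1=(alive,v0) N2.N2=(alive,v0) N2.N3=(alive,v1) | N0.N0=(alive,v1) N0.N1=(alive,v0) N0.N2=(alive,v0) N0.N3=(alive,v1)

Answer: alive 1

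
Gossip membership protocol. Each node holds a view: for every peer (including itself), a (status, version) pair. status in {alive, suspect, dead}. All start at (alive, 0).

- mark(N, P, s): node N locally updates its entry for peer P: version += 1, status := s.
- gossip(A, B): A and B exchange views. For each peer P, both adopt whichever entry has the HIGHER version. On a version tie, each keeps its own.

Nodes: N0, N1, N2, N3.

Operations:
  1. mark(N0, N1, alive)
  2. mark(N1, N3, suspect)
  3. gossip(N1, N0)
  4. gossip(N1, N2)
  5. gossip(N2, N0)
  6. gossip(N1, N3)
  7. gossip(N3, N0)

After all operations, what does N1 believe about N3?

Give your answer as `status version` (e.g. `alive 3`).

Answer: suspect 1

Derivation:
Op 1: N0 marks N1=alive -> (alive,v1)
Op 2: N1 marks N3=suspect -> (suspect,v1)
Op 3: gossip N1<->N0 -> N1.N0=(alive,v0) N1.N1=(alive,v1) N1.N2=(alive,v0) N1.N3=(suspect,v1) | N0.N0=(alive,v0) N0.N1=(alive,v1) N0.N2=(alive,v0) N0.N3=(suspect,v1)
Op 4: gossip N1<->N2 -> N1.N0=(alive,v0) N1.N1=(alive,v1) N1.N2=(alive,v0) N1.N3=(suspect,v1) | N2.N0=(alive,v0) N2.N1=(alive,v1) N2.N2=(alive,v0) N2.N3=(suspect,v1)
Op 5: gossip N2<->N0 -> N2.N0=(alive,v0) N2.N1=(alive,v1) N2.N2=(alive,v0) N2.N3=(suspect,v1) | N0.N0=(alive,v0) N0.N1=(alive,v1) N0.N2=(alive,v0) N0.N3=(suspect,v1)
Op 6: gossip N1<->N3 -> N1.N0=(alive,v0) N1.N1=(alive,v1) N1.N2=(alive,v0) N1.N3=(suspect,v1) | N3.N0=(alive,v0) N3.N1=(alive,v1) N3.N2=(alive,v0) N3.N3=(suspect,v1)
Op 7: gossip N3<->N0 -> N3.N0=(alive,v0) N3.N1=(alive,v1) N3.N2=(alive,v0) N3.N3=(suspect,v1) | N0.N0=(alive,v0) N0.N1=(alive,v1) N0.N2=(alive,v0) N0.N3=(suspect,v1)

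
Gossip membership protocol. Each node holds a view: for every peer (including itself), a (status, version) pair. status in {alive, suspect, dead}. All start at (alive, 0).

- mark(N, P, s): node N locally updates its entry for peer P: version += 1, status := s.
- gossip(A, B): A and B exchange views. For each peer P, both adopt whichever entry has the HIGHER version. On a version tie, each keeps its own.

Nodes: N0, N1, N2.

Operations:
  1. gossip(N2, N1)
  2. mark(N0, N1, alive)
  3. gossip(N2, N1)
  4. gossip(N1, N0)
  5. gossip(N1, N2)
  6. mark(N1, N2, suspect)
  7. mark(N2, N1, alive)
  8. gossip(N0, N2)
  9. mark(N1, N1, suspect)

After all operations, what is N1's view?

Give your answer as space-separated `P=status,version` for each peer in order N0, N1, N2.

Op 1: gossip N2<->N1 -> N2.N0=(alive,v0) N2.N1=(alive,v0) N2.N2=(alive,v0) | N1.N0=(alive,v0) N1.N1=(alive,v0) N1.N2=(alive,v0)
Op 2: N0 marks N1=alive -> (alive,v1)
Op 3: gossip N2<->N1 -> N2.N0=(alive,v0) N2.N1=(alive,v0) N2.N2=(alive,v0) | N1.N0=(alive,v0) N1.N1=(alive,v0) N1.N2=(alive,v0)
Op 4: gossip N1<->N0 -> N1.N0=(alive,v0) N1.N1=(alive,v1) N1.N2=(alive,v0) | N0.N0=(alive,v0) N0.N1=(alive,v1) N0.N2=(alive,v0)
Op 5: gossip N1<->N2 -> N1.N0=(alive,v0) N1.N1=(alive,v1) N1.N2=(alive,v0) | N2.N0=(alive,v0) N2.N1=(alive,v1) N2.N2=(alive,v0)
Op 6: N1 marks N2=suspect -> (suspect,v1)
Op 7: N2 marks N1=alive -> (alive,v2)
Op 8: gossip N0<->N2 -> N0.N0=(alive,v0) N0.N1=(alive,v2) N0.N2=(alive,v0) | N2.N0=(alive,v0) N2.N1=(alive,v2) N2.N2=(alive,v0)
Op 9: N1 marks N1=suspect -> (suspect,v2)

Answer: N0=alive,0 N1=suspect,2 N2=suspect,1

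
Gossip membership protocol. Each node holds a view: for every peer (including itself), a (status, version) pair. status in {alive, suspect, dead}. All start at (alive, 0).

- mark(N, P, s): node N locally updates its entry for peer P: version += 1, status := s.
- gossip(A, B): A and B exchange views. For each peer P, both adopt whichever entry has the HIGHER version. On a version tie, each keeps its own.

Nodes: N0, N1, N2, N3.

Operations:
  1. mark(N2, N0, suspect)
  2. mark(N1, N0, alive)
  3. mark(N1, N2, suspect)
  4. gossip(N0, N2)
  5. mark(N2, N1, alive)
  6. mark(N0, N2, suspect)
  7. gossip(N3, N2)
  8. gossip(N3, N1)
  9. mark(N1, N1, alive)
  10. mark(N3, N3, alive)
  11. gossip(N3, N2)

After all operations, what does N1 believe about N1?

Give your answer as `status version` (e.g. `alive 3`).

Op 1: N2 marks N0=suspect -> (suspect,v1)
Op 2: N1 marks N0=alive -> (alive,v1)
Op 3: N1 marks N2=suspect -> (suspect,v1)
Op 4: gossip N0<->N2 -> N0.N0=(suspect,v1) N0.N1=(alive,v0) N0.N2=(alive,v0) N0.N3=(alive,v0) | N2.N0=(suspect,v1) N2.N1=(alive,v0) N2.N2=(alive,v0) N2.N3=(alive,v0)
Op 5: N2 marks N1=alive -> (alive,v1)
Op 6: N0 marks N2=suspect -> (suspect,v1)
Op 7: gossip N3<->N2 -> N3.N0=(suspect,v1) N3.N1=(alive,v1) N3.N2=(alive,v0) N3.N3=(alive,v0) | N2.N0=(suspect,v1) N2.N1=(alive,v1) N2.N2=(alive,v0) N2.N3=(alive,v0)
Op 8: gossip N3<->N1 -> N3.N0=(suspect,v1) N3.N1=(alive,v1) N3.N2=(suspect,v1) N3.N3=(alive,v0) | N1.N0=(alive,v1) N1.N1=(alive,v1) N1.N2=(suspect,v1) N1.N3=(alive,v0)
Op 9: N1 marks N1=alive -> (alive,v2)
Op 10: N3 marks N3=alive -> (alive,v1)
Op 11: gossip N3<->N2 -> N3.N0=(suspect,v1) N3.N1=(alive,v1) N3.N2=(suspect,v1) N3.N3=(alive,v1) | N2.N0=(suspect,v1) N2.N1=(alive,v1) N2.N2=(suspect,v1) N2.N3=(alive,v1)

Answer: alive 2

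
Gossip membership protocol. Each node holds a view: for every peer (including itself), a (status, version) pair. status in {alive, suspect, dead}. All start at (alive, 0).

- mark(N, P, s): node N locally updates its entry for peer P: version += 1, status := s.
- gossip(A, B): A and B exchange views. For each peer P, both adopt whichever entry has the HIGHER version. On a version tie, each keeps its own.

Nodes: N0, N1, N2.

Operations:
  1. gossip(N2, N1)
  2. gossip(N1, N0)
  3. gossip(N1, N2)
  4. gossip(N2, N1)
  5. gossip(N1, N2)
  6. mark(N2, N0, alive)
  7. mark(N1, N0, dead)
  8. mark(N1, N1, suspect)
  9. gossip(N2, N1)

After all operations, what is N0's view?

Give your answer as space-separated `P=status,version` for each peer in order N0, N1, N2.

Op 1: gossip N2<->N1 -> N2.N0=(alive,v0) N2.N1=(alive,v0) N2.N2=(alive,v0) | N1.N0=(alive,v0) N1.N1=(alive,v0) N1.N2=(alive,v0)
Op 2: gossip N1<->N0 -> N1.N0=(alive,v0) N1.N1=(alive,v0) N1.N2=(alive,v0) | N0.N0=(alive,v0) N0.N1=(alive,v0) N0.N2=(alive,v0)
Op 3: gossip N1<->N2 -> N1.N0=(alive,v0) N1.N1=(alive,v0) N1.N2=(alive,v0) | N2.N0=(alive,v0) N2.N1=(alive,v0) N2.N2=(alive,v0)
Op 4: gossip N2<->N1 -> N2.N0=(alive,v0) N2.N1=(alive,v0) N2.N2=(alive,v0) | N1.N0=(alive,v0) N1.N1=(alive,v0) N1.N2=(alive,v0)
Op 5: gossip N1<->N2 -> N1.N0=(alive,v0) N1.N1=(alive,v0) N1.N2=(alive,v0) | N2.N0=(alive,v0) N2.N1=(alive,v0) N2.N2=(alive,v0)
Op 6: N2 marks N0=alive -> (alive,v1)
Op 7: N1 marks N0=dead -> (dead,v1)
Op 8: N1 marks N1=suspect -> (suspect,v1)
Op 9: gossip N2<->N1 -> N2.N0=(alive,v1) N2.N1=(suspect,v1) N2.N2=(alive,v0) | N1.N0=(dead,v1) N1.N1=(suspect,v1) N1.N2=(alive,v0)

Answer: N0=alive,0 N1=alive,0 N2=alive,0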